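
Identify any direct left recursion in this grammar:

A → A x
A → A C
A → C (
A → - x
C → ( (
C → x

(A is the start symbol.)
Yes, A is left-recursive

Direct left recursion occurs when N → N α for some non-terminal N (the right-hand side begins with the left-hand side itself).

A → A x: LEFT RECURSIVE (starts with A)
A → A C: LEFT RECURSIVE (starts with A)
A → C (: starts with C
A → - x: starts with '-'
C → ( (: starts with '('
C → x: starts with x

The grammar has direct left recursion on: A.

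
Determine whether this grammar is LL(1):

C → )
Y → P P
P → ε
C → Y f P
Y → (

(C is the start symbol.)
Yes, the grammar is LL(1).

Relevant sets:
  FIRST(Y) = { '(', ε }
  FIRST(P) = { ε }
  FOLLOW(Y) = { 'f' }

For C:
  PREDICT(C → ')') = { ')' }
  PREDICT(C → Y f P) = { '(', 'f' }
For Y:
  PREDICT(Y → P P) = { 'f' }
  PREDICT(Y → '(') = { '(' }
P has a single production, so nothing to check there.

All predict sets are disjoint. The grammar IS LL(1).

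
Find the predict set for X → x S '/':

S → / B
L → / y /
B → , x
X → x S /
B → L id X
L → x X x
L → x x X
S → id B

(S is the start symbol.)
{ 'x' }

PREDICT(X → x S '/') = (FIRST(RHS) \ {ε}) ∪ (FOLLOW(X) if ε ∈ FIRST(RHS), i.e. RHS ⇒* ε)
FIRST(x S '/') = { 'x' }
ε ∉ FIRST(x S '/'), so FOLLOW(X) is not added.
PREDICT(X → x S '/') = { 'x' }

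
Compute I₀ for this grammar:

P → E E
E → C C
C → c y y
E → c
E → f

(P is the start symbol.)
{ [C → . c y y], [E → . C C], [E → . c], [E → . f], [P → . E E], [P' → . P] }

First, augment the grammar with P' → P
I₀ = CLOSURE({ [P' → . P] }):
  [P' → . P] has the dot before P: add [P → . E E]
  [P → . E E] has the dot before E: add [E → . C C], [E → . c], [E → . f]
  [E → . C C] has the dot before C: add [C → . c y y]
No further items can be added.

I₀ = { [C → . c y y], [E → . C C], [E → . c], [E → . f], [P → . E E], [P' → . P] }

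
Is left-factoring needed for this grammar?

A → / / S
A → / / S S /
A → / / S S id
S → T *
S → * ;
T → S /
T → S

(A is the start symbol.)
Left-factoring is needed when two productions for the same non-terminal
share a common prefix on the right-hand side.

Productions for A:
  A → / / S
  A → / / S S /
  A → / / S S id
Productions for S:
  S → T *
  S → * ;
Productions for T:
  T → S /
  T → S

Found common prefix '/ / S' in productions for A
Found common prefix 'S' in productions for T

Answer: Yes, A has productions with common prefix '/ / S'; T has productions with common prefix 'S'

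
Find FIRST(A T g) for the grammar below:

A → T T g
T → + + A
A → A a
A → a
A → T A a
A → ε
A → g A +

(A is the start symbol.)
{ '+', 'a', 'g' }

FIRST sets of the non-terminals involved (from the grammar, by fixed-point iteration):
  FIRST(A) = { '+', 'a', 'g', ε }
  FIRST(T) = { '+' }

To compute FIRST(A T g), process the symbols left to right:
Symbol A is a non-terminal. Add FIRST(A) \ {ε} = { '+', 'a', 'g' }
A is nullable (ε ∈ FIRST(A)), continue to the next symbol.
Symbol T is a non-terminal. Add FIRST(T) \ {ε} = { '+' }
T is not nullable (ε ∉ FIRST(T)), so stop here.
FIRST(A T g) = { '+', 'a', 'g' }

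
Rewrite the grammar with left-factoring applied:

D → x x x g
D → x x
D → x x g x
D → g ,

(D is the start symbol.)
D → x x D'
D' → x g
D' → ε
D' → g x
D → g ,

Left-factoring transforms A → αβ₁ | αβ₂ into A → αA' and A' → β₁ | β₂
(α is the longest common prefix among the alternatives). Repeat until
no nonterminal has two alternatives with a common prefix.

Round 1: D has alternatives sharing prefix 'x x'. Introduce D': D → x x D'
  Add: D' → x g
  Add: D' → ε
  Add: D' → g x

No remaining common prefixes — done.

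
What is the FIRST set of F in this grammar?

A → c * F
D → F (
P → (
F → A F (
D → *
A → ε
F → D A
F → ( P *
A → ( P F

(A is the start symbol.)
To compute FIRST(F), examine every production with F on the left-hand side, reading each right-hand side left to right until a non-nullable symbol is reached.

FIRST sets of the other non-terminals involved (by the same procedure, iterated to a fixed point):
  FIRST(A) = { '(', 'c', ε }
  FIRST(D) = { '(', '*', 'c' }

From F → A F (:
  - A is a non-terminal: add FIRST(A) \ {ε} = { '(', 'c' }
    A is nullable, so continue to the next symbol
  - F is the symbol being defined: contributes nothing new
    F is not nullable, so stop
From F → D A:
  - D is a non-terminal: add FIRST(D) \ {ε} = { '(', '*', 'c' }
    D is not nullable, so stop
From F → ( P *:
  - '(' is a terminal: add '(' and stop

Collecting: FIRST(F) = { '(', '*', 'c' }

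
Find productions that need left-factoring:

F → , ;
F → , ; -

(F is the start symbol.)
Yes, F has productions with common prefix ', ;'

Left-factoring is needed when two productions for the same non-terminal
share a common prefix on the right-hand side.

Productions for F:
  F → , ;
  F → , ; -

Found common prefix ', ;' in productions for F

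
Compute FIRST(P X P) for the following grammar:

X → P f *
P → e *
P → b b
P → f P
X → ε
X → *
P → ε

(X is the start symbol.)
{ '*', 'b', 'e', 'f', ε }

FIRST sets of the non-terminals involved (from the grammar, by fixed-point iteration):
  FIRST(P) = { 'b', 'e', 'f', ε }
  FIRST(X) = { '*', 'b', 'e', 'f', ε }

To compute FIRST(P X P), process the symbols left to right:
Symbol P is a non-terminal. Add FIRST(P) \ {ε} = { 'b', 'e', 'f' }
P is nullable (ε ∈ FIRST(P)), continue to the next symbol.
Symbol X is a non-terminal. Add FIRST(X) \ {ε} = { '*', 'b', 'e', 'f' }
X is nullable (ε ∈ FIRST(X)), continue to the next symbol.
Symbol P is a non-terminal. Add FIRST(P) \ {ε} = { 'b', 'e', 'f' }
P is nullable (ε ∈ FIRST(P)), continue to the next symbol.
All symbols are nullable, so ε is in the result.
FIRST(P X P) = { '*', 'b', 'e', 'f', ε }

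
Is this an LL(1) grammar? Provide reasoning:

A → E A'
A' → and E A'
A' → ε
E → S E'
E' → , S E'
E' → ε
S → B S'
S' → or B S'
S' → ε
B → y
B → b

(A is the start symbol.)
Relevant sets:
  FOLLOW(A') = { $ }
  FOLLOW(E') = { $, 'and' }
  FOLLOW(S') = { $, ',', 'and' }

For A':
  PREDICT(A' → and E A') = { 'and' }
  PREDICT(A' → ε) = { $ }
For E':
  PREDICT(E' → ',' S E') = { ',' }
  PREDICT(E' → ε) = { $, 'and' }
For S':
  PREDICT(S' → or B S') = { 'or' }
  PREDICT(S' → ε) = { $, ',', 'and' }
For B:
  PREDICT(B → y) = { 'y' }
  PREDICT(B → b) = { 'b' }
A, E, S have a single production, so nothing to check there.

All predict sets are disjoint. The grammar IS LL(1).

Answer: Yes, the grammar is LL(1).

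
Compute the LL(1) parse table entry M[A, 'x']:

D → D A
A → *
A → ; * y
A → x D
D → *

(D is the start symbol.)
A → x D

To find M[A, 'x'], we find productions for A where 'x' is in the predict set (PREDICT(N → α) = (FIRST(α) \ {ε}) ∪ (FOLLOW(N) if α ⇒* ε)).

A → *: PREDICT = { '*' }
A → ; * y: PREDICT = { ';' }
A → x D: PREDICT = { 'x' }
  'x' is in predict set, so this production goes in M[A, 'x']

M[A, 'x'] = A → x D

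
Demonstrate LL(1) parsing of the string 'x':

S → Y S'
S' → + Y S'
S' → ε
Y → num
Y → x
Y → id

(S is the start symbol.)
Stack is shown with the top on the left.

Stack   Input  Action
---------------------
S $     x $    output S → Y S'
Y S' $  x $    output Y → x
x S' $  x $    match 'x'
S' $    $      output S' → ε
$       $      accept

The string is accepted.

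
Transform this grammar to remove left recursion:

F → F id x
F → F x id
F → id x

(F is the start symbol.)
F → id x F'
F' → id x F'
F' → x id F'
F' → ε

F is directly left-recursive. The standard transformation for
  A → A α₁ | ... | A α_m | β₁ | ... | β_n
is
  A  → β₁ A' | ... | β_n A'
  A' → α₁ A' | ... | α_m A' | ε

F → id x becomes F → id x F'
F → F id x becomes F' → id x F'
F → F x id becomes F' → x id F'
Add F' → ε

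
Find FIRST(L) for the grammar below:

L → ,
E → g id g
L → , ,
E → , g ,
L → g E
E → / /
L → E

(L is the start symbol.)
{ ',', '/', 'g' }

To compute FIRST(L), examine every production with L on the left-hand side, reading each right-hand side left to right until a non-nullable symbol is reached.

FIRST sets of the other non-terminals involved (by the same procedure, iterated to a fixed point):
  FIRST(E) = { ',', '/', 'g' }

From L → ,:
  - ',' is a terminal: add ',' and stop
From L → , ,:
  - ',' is a terminal: add ',' and stop
From L → g E:
  - g is a terminal: add 'g' and stop
From L → E:
  - E is a non-terminal: add FIRST(E) \ {ε} = { ',', '/', 'g' }
    E is not nullable, so stop

Collecting: FIRST(L) = { ',', '/', 'g' }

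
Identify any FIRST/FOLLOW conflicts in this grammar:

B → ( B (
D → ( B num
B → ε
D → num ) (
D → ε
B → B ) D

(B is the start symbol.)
Nullable non-terminals: B, D.
FIRST sets used below: FIRST(B) = { '(', ')', ε }

B: nullable alternative(s) B → ε; FOLLOW(B) = { $, '(', ')', 'num' }
  B → ( B (: FIRST \ {ε} = { '(' } — overlaps FOLLOW(B) on { '(' }: CONFLICT
  B → ε: FIRST \ {ε} = { } — this is the only nullable alternative, skip
  B → B ) D: FIRST \ {ε} = { '(', ')' } — overlaps FOLLOW(B) on { '(', ')' }: CONFLICT

D: nullable alternative(s) D → ε; FOLLOW(D) = { $, '(', ')', 'num' }
  D → ( B num: FIRST \ {ε} = { '(' } — overlaps FOLLOW(D) on { '(' }: CONFLICT
  D → num ) (: FIRST \ {ε} = { 'num' } — overlaps FOLLOW(D) on { 'num' }: CONFLICT
  D → ε: FIRST \ {ε} = { } — this is the only nullable alternative, skip

So the grammar has 4 FIRST/FOLLOW conflicts (marked CONFLICT above).

Answer: Yes. B → '(' B '(' with FOLLOW(B) on { '(' }; B → B ')' D with FOLLOW(B) on { '(', ')' }; D → '(' B num with FOLLOW(D) on { '(' }; D → num ')' '(' with FOLLOW(D) on { 'num' }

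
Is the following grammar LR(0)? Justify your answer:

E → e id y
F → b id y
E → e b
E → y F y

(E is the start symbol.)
Yes, the grammar is LR(0)

A grammar is LR(0) if no state in the canonical LR(0) collection has:
  - both a shift item (dot before a terminal) and a complete item (shift-reduce conflict), or
  - two or more complete items (reduce-reduce conflict; the accept item [E' → E .] counts as a complete item here).

Augment with E' → E and build the canonical LR(0) collection (I0 = CLOSURE({[E' → . E]}), then GOTO on every symbol after a dot until no new states appear). It has 12 states:
  I0: { [E → . e b], [E → . e id y], [E → . y F y], [E' → . E] }  — shift
  I1: { [E' → E .] }  — accept
  I2: { [E → e . b], [E → e . id y] }  — shift
  I3: { [E → y . F y], [F → . b id y] }  — shift
  I4: { [E → y F . y] }  — shift
  I5: { [F → b . id y] }  — shift
  I6: { [F → b id . y] }  — shift
  I7: { [F → b id y .] }  — reduce
  I8: { [E → y F y .] }  — reduce
  I9: { [E → e b .] }  — reduce
  I10: { [E → e id . y] }  — shift
  I11: { [E → e id y .] }  — reduce

Every state is either a pure shift/goto state or contains exactly one complete item and nothing to shift — no conflicts. The grammar is LR(0).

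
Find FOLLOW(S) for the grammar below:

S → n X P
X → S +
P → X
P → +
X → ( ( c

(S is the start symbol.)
To compute FOLLOW(S), find every occurrence of S on a right-hand side N → α S β: add FIRST(β) \ {ε}, and if β is empty or nullable also add FOLLOW(N). Iterate to a fixed point.

S is the start symbol, so $ ∈ FOLLOW(S).
In X → S +: S is followed by '+', add FIRST('+') \ {ε} = { '+' }

Taking the union: FOLLOW(S) = { $, '+' }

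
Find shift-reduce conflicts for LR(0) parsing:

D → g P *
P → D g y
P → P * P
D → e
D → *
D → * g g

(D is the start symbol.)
Yes — I1: [D → * .] vs [D → * . g g]; I7: [D → g P * .] vs [D → . *]; I8: [P → P * P .] vs [P → P . * P]

Augment with D' → D and build the canonical LR(0) collection (I0 = CLOSURE({[D' → . D]}), then GOTO on every symbol after a dot until no new states appear). It has 14 states:
  I0: { [D → . * g g], [D → . *], [D → . e], [D → . g P *], [D' → . D] }  — shift
  I1: { [D → * . g g], [D → * .] }  — shift, reduce
  I2: { [D' → D .] }  — accept
  I3: { [D → e .] }  — reduce
  I4: { [D → . * g g], [D → . *], [D → . e], [D → . g P *], [D → g . P *], [P → . D g y], [P → . P * P] }  — shift
  I5: { [P → D . g y] }  — shift
  I6: { [D → g P . *], [P → P . * P] }  — shift
  I7: { [D → . * g g], [D → . *], [D → . e], [D → . g P *], [D → g P * .], [P → . D g y], [P → . P * P], [P → P * . P] }  — shift, reduce
  I8: { [P → P * P .], [P → P . * P] }  — shift, reduce
  I9: { [D → . * g g], [D → . *], [D → . e], [D → . g P *], [P → . D g y], [P → . P * P], [P → P * . P] }  — shift
  I10: { [P → D g . y] }  — shift
  I11: { [P → D g y .] }  — reduce
  I12: { [D → * g . g] }  — shift
  I13: { [D → * g g .] }  — reduce

I1 contains reduce item [D → * .] and shift item [D → * . g g] — shift-reduce conflict.
I7 contains reduce item [D → g P * .] and shift items [D → . *], [D → . * g g], [D → . e], [D → . g P *] — shift-reduce conflict.
I8 contains reduce item [P → P * P .] and shift item [P → P . * P] — shift-reduce conflict.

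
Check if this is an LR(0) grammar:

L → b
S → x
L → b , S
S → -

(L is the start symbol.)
No. Shift-reduce conflict between [L → b .] and [L → b . , S]

Augment with L' → L and build the canonical LR(0) collection (I0 = CLOSURE({[L' → . L]}), then GOTO on every symbol after a dot until no new states appear). It has 7 states:
  I0: { [L → . b , S], [L → . b], [L' → . L] }  — shift
  I1: { [L' → L .] }  — accept
  I2: { [L → b . , S], [L → b .] }  — shift, reduce
  I3: { [L → b , . S], [S → . -], [S → . x] }  — shift
  I4: { [S → - .] }  — reduce
  I5: { [L → b , S .] }  — reduce
  I6: { [S → x .] }  — reduce

Conflict in state I2:
  Shift-reduce conflict between [L → b .] and [L → b . , S]
So the grammar is NOT LR(0).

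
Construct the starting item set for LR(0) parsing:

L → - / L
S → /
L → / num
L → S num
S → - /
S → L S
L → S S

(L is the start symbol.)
{ [L → . - / L], [L → . / num], [L → . S S], [L → . S num], [L' → . L], [S → . - /], [S → . /], [S → . L S] }

First, augment the grammar with L' → L
I₀ = CLOSURE({ [L' → . L] }):
  [L' → . L] has the dot before L: add [L → . - / L], [L → . / num], [L → . S num], [L → . S S]
  [L → . S num] has the dot before S: add [S → . /], [S → . - /], [S → . L S]
No further items can be added.

I₀ = { [L → . - / L], [L → . / num], [L → . S S], [L → . S num], [L' → . L], [S → . - /], [S → . /], [S → . L S] }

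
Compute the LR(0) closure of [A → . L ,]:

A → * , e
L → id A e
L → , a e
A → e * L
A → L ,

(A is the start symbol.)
{ [A → . L ,], [L → . , a e], [L → . id A e] }

Start with: [A → . L ,]
  [A → . L ,] has the dot before L: add [L → . id A e], [L → . , a e]
No further items can be added.

CLOSURE = { [A → . L ,], [L → . , a e], [L → . id A e] }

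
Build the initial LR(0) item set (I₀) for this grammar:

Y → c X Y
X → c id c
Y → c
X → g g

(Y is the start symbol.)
First, augment the grammar with Y' → Y
I₀ = CLOSURE({ [Y' → . Y] }):
  [Y' → . Y] has the dot before Y: add [Y → . c X Y], [Y → . c]
No further items can be added.

I₀ = { [Y → . c X Y], [Y → . c], [Y' → . Y] }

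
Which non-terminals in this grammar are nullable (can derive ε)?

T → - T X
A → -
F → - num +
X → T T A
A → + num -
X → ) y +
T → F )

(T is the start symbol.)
None

A non-terminal is nullable if it can derive ε (the empty string): either it has an ε-production, or it has a production whose right-hand side consists entirely of nullable non-terminals.

There are no ε-productions, so no non-terminal can derive ε.
No non-terminals are nullable.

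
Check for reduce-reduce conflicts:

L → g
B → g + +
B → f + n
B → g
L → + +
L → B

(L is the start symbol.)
Yes — I5: [B → g .] vs [L → g .]

Augment with L' → L and build the canonical LR(0) collection (I0 = CLOSURE({[L' → . L]}), then GOTO on every symbol after a dot until no new states appear). It has 11 states:
  I0: { [B → . f + n], [B → . g + +], [B → . g], [L → . + +], [L → . B], [L → . g], [L' → . L] }  — shift
  I1: { [L → + . +] }  — shift
  I2: { [L → B .] }  — reduce
  I3: { [L' → L .] }  — accept
  I4: { [B → f . + n] }  — shift
  I5: { [B → g . + +], [B → g .], [L → g .] }  — shift, 2 reduces
  I6: { [B → g + . +] }  — shift
  I7: { [B → g + + .] }  — reduce
  I8: { [B → f + . n] }  — shift
  I9: { [B → f + n .] }  — reduce
  I10: { [L → + + .] }  — reduce

I5 contains complete items [B → g .], [L → g .] — reduce-reduce conflict.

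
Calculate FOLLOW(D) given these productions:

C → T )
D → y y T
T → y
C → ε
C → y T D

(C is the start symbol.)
To compute FOLLOW(D), find every occurrence of D on a right-hand side N → α D β: add FIRST(β) \ {ε}, and if β is empty or nullable also add FOLLOW(N). Iterate to a fixed point.

In C → y T D: D is at the end, add FOLLOW(C)

The FOLLOW sets referred to above (computed the same way, to a fixed point):
  FOLLOW(C) = { $ }

Taking the union: FOLLOW(D) = { $ }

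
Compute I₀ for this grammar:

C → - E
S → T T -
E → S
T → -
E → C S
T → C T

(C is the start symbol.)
{ [C → . - E], [C' → . C] }

First, augment the grammar with C' → C
I₀ = CLOSURE({ [C' → . C] }):
  [C' → . C] has the dot before C: add [C → . - E]
No further items can be added.

I₀ = { [C → . - E], [C' → . C] }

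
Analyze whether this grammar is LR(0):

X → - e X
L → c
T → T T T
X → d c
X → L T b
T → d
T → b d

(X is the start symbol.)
No. Shift-reduce conflict between [X → L T b .] and [T → b . d]

Augment with X' → X and build the canonical LR(0) collection (I0 = CLOSURE({[X' → . X]}), then GOTO on every symbol after a dot until no new states appear). It has 16 states:
  I0: { [L → . c], [X → . - e X], [X → . L T b], [X → . d c], [X' → . X] }  — shift
  I1: { [X → - . e X] }  — shift
  I2: { [T → . T T T], [T → . b d], [T → . d], [X → L . T b] }  — shift
  I3: { [X' → X .] }  — accept
  I4: { [L → c .] }  — reduce
  I5: { [X → d . c] }  — shift
  I6: { [X → d c .] }  — reduce
  I7: { [T → . T T T], [T → . b d], [T → . d], [T → T . T T], [X → L T . b] }  — shift
  I8: { [T → b . d] }  — shift
  I9: { [T → d .] }  — reduce
  I10: { [T → b d .] }  — reduce
  I11: { [T → . T T T], [T → . b d], [T → . d], [T → T . T T], [T → T T . T] }  — shift
  I12: { [T → b . d], [X → L T b .] }  — shift, reduce
  I13: { [T → . T T T], [T → . b d], [T → . d], [T → T . T T], [T → T T . T], [T → T T T .] }  — shift, reduce
  I14: { [L → . c], [X → - e . X], [X → . - e X], [X → . L T b], [X → . d c] }  — shift
  I15: { [X → - e X .] }  — reduce

Conflict in state I12:
  Shift-reduce conflict between [X → L T b .] and [T → b . d]
So the grammar is NOT LR(0).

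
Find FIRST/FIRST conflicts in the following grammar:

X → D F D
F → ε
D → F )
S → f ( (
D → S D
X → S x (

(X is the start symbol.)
A FIRST/FIRST conflict occurs when two productions N → α and N → β for the same non-terminal have FIRST(α) ∩ FIRST(β) ≠ ∅ (with ε ∈ FIRST of a nullable right-hand side, so two nullable alternatives also conflict).

FIRST sets of the non-terminals at (or reachable through a nullable prefix from) the front of some alternative:
  FIRST(D) = { ')', 'f' }
  FIRST(S) = { 'f' }
  FIRST(F) = { ε }

Productions for X:
  X → D F D: FIRST = { ')', 'f' }
  X → S x (: FIRST = { 'f' }
Productions for D:
  D → F ): FIRST = { ')' }
  D → S D: FIRST = { 'f' }
F, S have only one production, so no FIRST/FIRST conflict is possible there.

Conflict for X: X → D F D and X → S x (
  Overlap: { 'f' }

Answer: Yes. X → D F D / X → S x '(' on { 'f' }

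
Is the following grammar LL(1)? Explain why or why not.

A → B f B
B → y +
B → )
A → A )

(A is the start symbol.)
A grammar is LL(1) if for each non-terminal N with multiple productions, the predict sets of those productions are pairwise disjoint, where PREDICT(N → α) = (FIRST(α) \ {ε}) ∪ (FOLLOW(N) if α ⇒* ε).

Relevant sets:
  FIRST(B) = { ')', 'y' }
  FIRST(A) = { ')', 'y' }

For A:
  PREDICT(A → B f B) = { ')', 'y' }
  PREDICT(A → A ')') = { ')', 'y' }
For B:
  PREDICT(B → y '+') = { 'y' }
  PREDICT(B → ')') = { ')' }

Conflict found: Predict set conflict for A: { ')', 'y' }
The grammar is NOT LL(1).

Answer: No. Predict set conflict for A: { ')', 'y' }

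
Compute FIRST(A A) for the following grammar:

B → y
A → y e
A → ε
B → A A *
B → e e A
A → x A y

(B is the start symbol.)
FIRST sets of the non-terminals involved (from the grammar, by fixed-point iteration):
  FIRST(A) = { 'x', 'y', ε }

To compute FIRST(A A), process the symbols left to right:
Symbol A is a non-terminal. Add FIRST(A) \ {ε} = { 'x', 'y' }
A is nullable (ε ∈ FIRST(A)), continue to the next symbol.
Symbol A is a non-terminal. Add FIRST(A) \ {ε} = { 'x', 'y' }
A is nullable (ε ∈ FIRST(A)), continue to the next symbol.
All symbols are nullable, so ε is in the result.
FIRST(A A) = { 'x', 'y', ε }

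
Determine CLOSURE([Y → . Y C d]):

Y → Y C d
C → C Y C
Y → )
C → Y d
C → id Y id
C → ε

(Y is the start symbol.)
Start with: [Y → . Y C d]
  [Y → . Y C d] has the dot before Y: add [Y → . )]
No further items can be added.

CLOSURE = { [Y → . )], [Y → . Y C d] }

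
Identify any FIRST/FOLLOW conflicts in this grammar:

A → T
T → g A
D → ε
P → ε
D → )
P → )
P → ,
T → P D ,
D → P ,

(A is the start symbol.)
Yes. D → P ',' with FOLLOW(D) on { ',' }; P → ')' with FOLLOW(P) on { ')' }; P → ',' with FOLLOW(P) on { ',' }

Nullable non-terminals: D, P.
FIRST sets used below: FIRST(P) = { ')', ',', ε }

D: nullable alternative(s) D → ε; FOLLOW(D) = { ',' }
  D → ε: FIRST \ {ε} = { } — this is the only nullable alternative, skip
  D → ): FIRST \ {ε} = { ')' } — disjoint from FOLLOW(D)
  D → P ,: FIRST \ {ε} = { ')', ',' } — overlaps FOLLOW(D) on { ',' }: CONFLICT

P: nullable alternative(s) P → ε; FOLLOW(P) = { ')', ',' }
  P → ε: FIRST \ {ε} = { } — this is the only nullable alternative, skip
  P → ): FIRST \ {ε} = { ')' } — overlaps FOLLOW(P) on { ')' }: CONFLICT
  P → ,: FIRST \ {ε} = { ',' } — overlaps FOLLOW(P) on { ',' }: CONFLICT

A, T have no nullable alternative, so no FIRST/FOLLOW check is needed there.

So the grammar has 3 FIRST/FOLLOW conflicts (marked CONFLICT above).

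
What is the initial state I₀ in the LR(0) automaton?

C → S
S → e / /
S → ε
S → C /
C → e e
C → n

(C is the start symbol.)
First, augment the grammar with C' → C
I₀ = CLOSURE({ [C' → . C] }):
  [C' → . C] has the dot before C: add [C → . S], [C → . e e], [C → . n]
  [C → . S] has the dot before S: add [S → . e / /], [S → .], [S → . C /]
No further items can be added.

I₀ = { [C → . S], [C → . e e], [C → . n], [C' → . C], [S → . C /], [S → . e / /], [S → .] }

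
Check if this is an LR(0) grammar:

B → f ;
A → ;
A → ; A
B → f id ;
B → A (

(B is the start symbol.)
No. Shift-reduce conflict between [A → ; .] and [A → . ;]

A grammar is LR(0) if no state in the canonical LR(0) collection has:
  - both a shift item (dot before a terminal) and a complete item (shift-reduce conflict), or
  - two or more complete items (reduce-reduce conflict; the accept item [B' → B .] counts as a complete item here).

Augment with B' → B and build the canonical LR(0) collection (I0 = CLOSURE({[B' → . B]}), then GOTO on every symbol after a dot until no new states appear). It has 10 states:
  I0: { [A → . ; A], [A → . ;], [B → . A (], [B → . f ;], [B → . f id ;], [B' → . B] }  — shift
  I1: { [A → . ; A], [A → . ;], [A → ; . A], [A → ; .] }  — shift, reduce
  I2: { [B → A . (] }  — shift
  I3: { [B' → B .] }  — accept
  I4: { [B → f . ;], [B → f . id ;] }  — shift
  I5: { [B → f ; .] }  — reduce
  I6: { [B → f id . ;] }  — shift
  I7: { [B → f id ; .] }  — reduce
  I8: { [B → A ( .] }  — reduce
  I9: { [A → ; A .] }  — reduce

Conflict in state I1:
  Shift-reduce conflict between [A → ; .] and [A → . ;]
So the grammar is NOT LR(0).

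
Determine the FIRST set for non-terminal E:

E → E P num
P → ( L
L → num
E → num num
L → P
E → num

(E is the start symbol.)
{ 'num' }

To compute FIRST(E), examine every production with E on the left-hand side, reading each right-hand side left to right until a non-nullable symbol is reached.

From E → E P num:
  - E is the symbol being defined: contributes nothing new
    E is not nullable, so stop
From E → num num:
  - num is a terminal: add 'num' and stop
From E → num:
  - num is a terminal: add 'num' and stop

Collecting: FIRST(E) = { 'num' }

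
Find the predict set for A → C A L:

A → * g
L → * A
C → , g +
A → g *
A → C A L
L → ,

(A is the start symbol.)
{ ',' }

PREDICT(A → C A L) = (FIRST(RHS) \ {ε}) ∪ (FOLLOW(A) if ε ∈ FIRST(RHS), i.e. RHS ⇒* ε)
FIRST(C) = { ',' }
FIRST(C A L) = { ',' }
ε ∉ FIRST(C A L), so FOLLOW(A) is not added.
PREDICT(A → C A L) = { ',' }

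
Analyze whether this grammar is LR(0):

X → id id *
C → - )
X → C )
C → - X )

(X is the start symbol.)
A grammar is LR(0) if no state in the canonical LR(0) collection has:
  - both a shift item (dot before a terminal) and a complete item (shift-reduce conflict), or
  - two or more complete items (reduce-reduce conflict; the accept item [X' → X .] counts as a complete item here).

Augment with X' → X and build the canonical LR(0) collection (I0 = CLOSURE({[X' → . X]}), then GOTO on every symbol after a dot until no new states appear). It has 11 states:
  I0: { [C → . - )], [C → . - X )], [X → . C )], [X → . id id *], [X' → . X] }  — shift
  I1: { [C → - . )], [C → - . X )], [C → . - )], [C → . - X )], [X → . C )], [X → . id id *] }  — shift
  I2: { [X → C . )] }  — shift
  I3: { [X' → X .] }  — accept
  I4: { [X → id . id *] }  — shift
  I5: { [X → id id . *] }  — shift
  I6: { [X → id id * .] }  — reduce
  I7: { [X → C ) .] }  — reduce
  I8: { [C → - ) .] }  — reduce
  I9: { [C → - X . )] }  — shift
  I10: { [C → - X ) .] }  — reduce

Every state is either a pure shift/goto state or contains exactly one complete item and nothing to shift — no conflicts. The grammar is LR(0).

Answer: Yes, the grammar is LR(0)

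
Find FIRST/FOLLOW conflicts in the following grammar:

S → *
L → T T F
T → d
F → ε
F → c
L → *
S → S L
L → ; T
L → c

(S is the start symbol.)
Yes. F → c with FOLLOW(F) on { 'c' }

Nullable non-terminals: F.

F: nullable alternative(s) F → ε; FOLLOW(F) = { $, '*', ';', 'c', 'd' }
  F → ε: FIRST \ {ε} = { } — this is the only nullable alternative, skip
  F → c: FIRST \ {ε} = { 'c' } — overlaps FOLLOW(F) on { 'c' }: CONFLICT

L, S, T have no nullable alternative, so no FIRST/FOLLOW check is needed there.

So the grammar has 1 FIRST/FOLLOW conflict (marked CONFLICT above).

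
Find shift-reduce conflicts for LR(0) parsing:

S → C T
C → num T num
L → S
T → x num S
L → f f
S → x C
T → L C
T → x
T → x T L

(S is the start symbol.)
Yes — I10: [T → x .] vs [C → . num T num]; I11: [S → x C .] vs [C → . num T num]

A shift-reduce conflict occurs when an LR(0) state has both:
  - a complete (reduce) item [A → α .] (dot at the end), and
  - a shift item [B → β . c γ] (dot before a terminal).

Augment with S' → S and build the canonical LR(0) collection (I0 = CLOSURE({[S' → . S]}), then GOTO on every symbol after a dot until no new states appear). It has 20 states:
  I0: { [C → . num T num], [S → . C T], [S → . x C], [S' → . S] }  — shift
  I1: { [C → . num T num], [L → . S], [L → . f f], [S → . C T], [S → . x C], [S → C . T], [T → . L C], [T → . x T L], [T → . x num S], [T → . x] }  — shift
  I2: { [S' → S .] }  — accept
  I3: { [C → . num T num], [C → num . T num], [L → . S], [L → . f f], [S → . C T], [S → . x C], [T → . L C], [T → . x T L], [T → . x num S], [T → . x] }  — shift
  I4: { [C → . num T num], [S → x . C] }  — shift
  I5: { [S → x C .] }  — reduce
  I6: { [C → . num T num], [T → L . C] }  — shift
  I7: { [L → S .] }  — reduce
  I8: { [C → num T . num] }  — shift
  I9: { [L → f . f] }  — shift
  I10: { [C → . num T num], [L → . S], [L → . f f], [S → . C T], [S → . x C], [S → x . C], [T → . L C], [T → . x T L], [T → . x num S], [T → . x], [T → x . T L], [T → x . num S], [T → x .] }  — shift, reduce
  I11: { [C → . num T num], [L → . S], [L → . f f], [S → . C T], [S → . x C], [S → C . T], [S → x C .], [T → . L C], [T → . x T L], [T → . x num S], [T → . x] }  — shift, reduce
  I12: { [C → . num T num], [L → . S], [L → . f f], [S → . C T], [S → . x C], [T → x T . L] }  — shift
  I13: { [C → . num T num], [C → num . T num], [L → . S], [L → . f f], [S → . C T], [S → . x C], [T → . L C], [T → . x T L], [T → . x num S], [T → . x], [T → x num . S] }  — shift
  I14: { [L → S .], [T → x num S .] }  — 2 reduces
  I15: { [T → x T L .] }  — reduce
  I16: { [S → C T .] }  — reduce
  I17: { [L → f f .] }  — reduce
  I18: { [C → num T num .] }  — reduce
  I19: { [T → L C .] }  — reduce

I10 contains reduce item [T → x .] and shift items [C → . num T num], [L → . f f], [S → . x C], [T → . x], [T → . x T L], [T → . x num S], [T → x . num S] — shift-reduce conflict.
I11 contains reduce item [S → x C .] and shift items [C → . num T num], [L → . f f], [S → . x C], [T → . x], [T → . x T L], [T → . x num S] — shift-reduce conflict.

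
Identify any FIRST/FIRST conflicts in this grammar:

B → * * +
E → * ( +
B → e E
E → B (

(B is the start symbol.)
A FIRST/FIRST conflict occurs when two productions N → α and N → β for the same non-terminal have FIRST(α) ∩ FIRST(β) ≠ ∅ (with ε ∈ FIRST of a nullable right-hand side, so two nullable alternatives also conflict).

FIRST sets of the non-terminals at (or reachable through a nullable prefix from) the front of some alternative:
  FIRST(B) = { '*', 'e' }

Productions for B:
  B → * * +: FIRST = { '*' }
  B → e E: FIRST = { 'e' }
Productions for E:
  E → * ( +: FIRST = { '*' }
  E → B (: FIRST = { '*', 'e' }

Conflict for E: E → * ( + and E → B (
  Overlap: { '*' }

Answer: Yes. E → '*' '(' '+' / E → B '(' on { '*' }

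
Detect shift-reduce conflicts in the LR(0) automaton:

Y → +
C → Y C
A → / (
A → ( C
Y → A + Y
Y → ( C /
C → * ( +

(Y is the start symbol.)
Yes — I10: [A → ( C .] vs [Y → ( C . /]

A shift-reduce conflict occurs when an LR(0) state has both:
  - a complete (reduce) item [A → α .] (dot at the end), and
  - a shift item [B → β . c γ] (dot before a terminal).

Augment with Y' → Y and build the canonical LR(0) collection (I0 = CLOSURE({[Y' → . Y]}), then GOTO on every symbol after a dot until no new states appear). It has 16 states:
  I0: { [A → . ( C], [A → . / (], [Y → . ( C /], [Y → . +], [Y → . A + Y], [Y' → . Y] }  — shift
  I1: { [A → ( . C], [A → . ( C], [A → . / (], [C → . * ( +], [C → . Y C], [Y → ( . C /], [Y → . ( C /], [Y → . +], [Y → . A + Y] }  — shift
  I2: { [Y → + .] }  — reduce
  I3: { [A → / . (] }  — shift
  I4: { [Y → A . + Y] }  — shift
  I5: { [Y' → Y .] }  — accept
  I6: { [A → . ( C], [A → . / (], [Y → . ( C /], [Y → . +], [Y → . A + Y], [Y → A + . Y] }  — shift
  I7: { [Y → A + Y .] }  — reduce
  I8: { [A → / ( .] }  — reduce
  I9: { [C → * . ( +] }  — shift
  I10: { [A → ( C .], [Y → ( C . /] }  — shift, reduce
  I11: { [A → . ( C], [A → . / (], [C → . * ( +], [C → . Y C], [C → Y . C], [Y → . ( C /], [Y → . +], [Y → . A + Y] }  — shift
  I12: { [C → Y C .] }  — reduce
  I13: { [Y → ( C / .] }  — reduce
  I14: { [C → * ( . +] }  — shift
  I15: { [C → * ( + .] }  — reduce

I10 contains reduce item [A → ( C .] and shift item [Y → ( C . /] — shift-reduce conflict.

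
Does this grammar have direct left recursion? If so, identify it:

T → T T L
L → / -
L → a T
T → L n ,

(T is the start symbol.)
Yes, T is left-recursive

T → T T L: LEFT RECURSIVE (starts with T)
L → / -: starts with '/'
L → a T: starts with a
T → L n ,: starts with L

The grammar has direct left recursion on: T.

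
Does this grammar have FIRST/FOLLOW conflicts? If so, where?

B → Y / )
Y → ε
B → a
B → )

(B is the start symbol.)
No FIRST/FOLLOW conflicts.

A FIRST/FOLLOW conflict occurs when a non-terminal N has a nullable alternative N → β (β ⇒* ε) and another alternative N → α with FIRST(α) ∩ FOLLOW(N) ≠ ∅: on such a lookahead the parser cannot decide between expanding α and letting N vanish via β.

Nullable non-terminals: Y.
Y has a nullable alternative but only one production, so nothing to check.

B has no nullable alternative, so no FIRST/FOLLOW check is needed there.

No FIRST/FOLLOW conflicts found.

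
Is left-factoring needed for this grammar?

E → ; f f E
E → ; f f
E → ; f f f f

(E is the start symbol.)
Yes, E has productions with common prefix '; f f'

Left-factoring is needed when two productions for the same non-terminal
share a common prefix on the right-hand side.

Productions for E:
  E → ; f f E
  E → ; f f
  E → ; f f f f

Found common prefix '; f f' in productions for E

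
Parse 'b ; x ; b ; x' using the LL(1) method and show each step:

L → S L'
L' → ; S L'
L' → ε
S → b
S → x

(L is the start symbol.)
LL(1) parsing maintains a stack (initially the start symbol over $) and the input. At each step: if the stack top is a terminal, match it against the current input token; if it is a non-terminal N, replace it with the RHS of M[N, lookahead] (the unique production whose predict set contains the lookahead).

Stack is shown with the top on the left.

Stack     Input            Action
---------------------------------
L $       b ; x ; b ; x $  output L → S L'
S L' $    b ; x ; b ; x $  output S → b
b L' $    b ; x ; b ; x $  match 'b'
L' $      ; x ; b ; x $    output L' → ; S L'
; S L' $  ; x ; b ; x $    match ';'
S L' $    x ; b ; x $      output S → x
x L' $    x ; b ; x $      match 'x'
L' $      ; b ; x $        output L' → ; S L'
; S L' $  ; b ; x $        match ';'
S L' $    b ; x $          output S → b
b L' $    b ; x $          match 'b'
L' $      ; x $            output L' → ; S L'
; S L' $  ; x $            match ';'
S L' $    x $              output S → x
x L' $    x $              match 'x'
L' $      $                output L' → ε
$         $                accept

The string is accepted.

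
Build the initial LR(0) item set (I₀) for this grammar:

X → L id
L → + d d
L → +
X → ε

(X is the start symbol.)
First, augment the grammar with X' → X
I₀ = CLOSURE({ [X' → . X] }):
  [X' → . X] has the dot before X: add [X → . L id], [X → .]
  [X → . L id] has the dot before L: add [L → . + d d], [L → . +]
No further items can be added.

I₀ = { [L → . + d d], [L → . +], [X → . L id], [X → .], [X' → . X] }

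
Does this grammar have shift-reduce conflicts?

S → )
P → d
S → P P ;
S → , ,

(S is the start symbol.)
Augment with S' → S and build the canonical LR(0) collection (I0 = CLOSURE({[S' → . S]}), then GOTO on every symbol after a dot until no new states appear). It has 9 states:
  I0: { [P → . d], [S → . )], [S → . , ,], [S → . P P ;], [S' → . S] }  — shift
  I1: { [S → ) .] }  — reduce
  I2: { [S → , . ,] }  — shift
  I3: { [P → . d], [S → P . P ;] }  — shift
  I4: { [S' → S .] }  — accept
  I5: { [P → d .] }  — reduce
  I6: { [S → P P . ;] }  — shift
  I7: { [S → P P ; .] }  — reduce
  I8: { [S → , , .] }  — reduce

No state contains both a complete item and a shift item.

Answer: No shift-reduce conflicts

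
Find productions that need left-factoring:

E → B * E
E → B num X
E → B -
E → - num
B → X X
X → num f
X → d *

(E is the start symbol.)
Yes, E has productions with common prefix 'B'

Left-factoring is needed when two productions for the same non-terminal
share a common prefix on the right-hand side.

Productions for E:
  E → B * E
  E → B num X
  E → B -
  E → - num
Productions for X:
  X → num f
  X → d *

Found common prefix 'B' in productions for E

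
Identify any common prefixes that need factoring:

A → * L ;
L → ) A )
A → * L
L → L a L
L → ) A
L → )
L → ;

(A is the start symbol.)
Yes, A has productions with common prefix '* L'; L has productions with common prefix ')'

Left-factoring is needed when two productions for the same non-terminal
share a common prefix on the right-hand side.

Productions for A:
  A → * L ;
  A → * L
Productions for L:
  L → ) A )
  L → L a L
  L → ) A
  L → )
  L → ;

Found common prefix '* L' in productions for A
Found common prefix ')' in productions for L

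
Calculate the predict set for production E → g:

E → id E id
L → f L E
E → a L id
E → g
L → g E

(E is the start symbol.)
PREDICT(E → g) = (FIRST(RHS) \ {ε}) ∪ (FOLLOW(E) if ε ∈ FIRST(RHS), i.e. RHS ⇒* ε)
FIRST(g) = { 'g' }
ε ∉ FIRST(g), so FOLLOW(E) is not added.
PREDICT(E → g) = { 'g' }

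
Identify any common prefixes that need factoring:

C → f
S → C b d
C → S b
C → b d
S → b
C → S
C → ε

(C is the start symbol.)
Left-factoring is needed when two productions for the same non-terminal
share a common prefix on the right-hand side.

Productions for C:
  C → f
  C → S b
  C → b d
  C → S
  C → ε
Productions for S:
  S → C b d
  S → b

Found common prefix 'S' in productions for C

Answer: Yes, C has productions with common prefix 'S'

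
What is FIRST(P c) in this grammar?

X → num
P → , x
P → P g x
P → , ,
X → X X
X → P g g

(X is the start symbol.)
{ ',' }

FIRST sets of the non-terminals involved (from the grammar, by fixed-point iteration):
  FIRST(P) = { ',' }

To compute FIRST(P c), process the symbols left to right:
Symbol P is a non-terminal. Add FIRST(P) \ {ε} = { ',' }
P is not nullable (ε ∉ FIRST(P)), so stop here.
FIRST(P c) = { ',' }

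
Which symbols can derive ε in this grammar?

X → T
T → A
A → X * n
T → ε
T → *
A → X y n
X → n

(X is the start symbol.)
A non-terminal is nullable if it can derive ε (the empty string): either it has an ε-production, or it has a production whose right-hand side consists entirely of nullable non-terminals.

ε-productions: T → ε
So T is immediately nullable.
X → T: every symbol on the right is nullable, so X is nullable too.
No further non-terminal can be added: every production for the remaining non-terminals contains a terminal or a non-nullable non-terminal.
Nullable = { 'T', 'X' }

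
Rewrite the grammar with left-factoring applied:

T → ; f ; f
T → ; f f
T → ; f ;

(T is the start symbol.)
T → ; f T'
T' → ; T''
T'' → f
T'' → ε
T' → f

Left-factoring transforms A → αβ₁ | αβ₂ into A → αA' and A' → β₁ | β₂
(α is the longest common prefix among the alternatives). Repeat until
no nonterminal has two alternatives with a common prefix.

Round 1: T has alternatives sharing prefix '; f'. Introduce T': T → ; f T'
  Add: T' → ; f
  Add: T' → f
  Add: T' → ;

Round 2: T' has alternatives sharing prefix ';'. Introduce T'': T' → ; T''
  Add: T'' → f
  Add: T'' → ε

No remaining common prefixes — done.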